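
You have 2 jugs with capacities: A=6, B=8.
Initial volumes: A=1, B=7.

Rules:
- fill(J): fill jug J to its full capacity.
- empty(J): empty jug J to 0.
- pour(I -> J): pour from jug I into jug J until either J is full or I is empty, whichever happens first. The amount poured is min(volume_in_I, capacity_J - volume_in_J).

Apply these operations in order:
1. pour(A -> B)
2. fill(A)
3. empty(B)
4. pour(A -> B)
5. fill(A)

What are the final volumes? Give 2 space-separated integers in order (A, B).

Answer: 6 6

Derivation:
Step 1: pour(A -> B) -> (A=0 B=8)
Step 2: fill(A) -> (A=6 B=8)
Step 3: empty(B) -> (A=6 B=0)
Step 4: pour(A -> B) -> (A=0 B=6)
Step 5: fill(A) -> (A=6 B=6)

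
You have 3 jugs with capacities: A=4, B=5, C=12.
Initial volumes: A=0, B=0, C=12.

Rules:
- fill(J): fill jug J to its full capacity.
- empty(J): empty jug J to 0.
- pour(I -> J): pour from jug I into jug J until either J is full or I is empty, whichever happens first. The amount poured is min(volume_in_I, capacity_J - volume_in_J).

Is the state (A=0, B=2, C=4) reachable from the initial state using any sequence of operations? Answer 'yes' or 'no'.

BFS from (A=0, B=0, C=12):
  1. fill(A) -> (A=4 B=0 C=12)
  2. pour(C -> B) -> (A=4 B=5 C=7)
  3. empty(B) -> (A=4 B=0 C=7)
  4. pour(C -> B) -> (A=4 B=5 C=2)
  5. empty(B) -> (A=4 B=0 C=2)
  6. pour(C -> B) -> (A=4 B=2 C=0)
  7. pour(A -> C) -> (A=0 B=2 C=4)
Target reached → yes.

Answer: yes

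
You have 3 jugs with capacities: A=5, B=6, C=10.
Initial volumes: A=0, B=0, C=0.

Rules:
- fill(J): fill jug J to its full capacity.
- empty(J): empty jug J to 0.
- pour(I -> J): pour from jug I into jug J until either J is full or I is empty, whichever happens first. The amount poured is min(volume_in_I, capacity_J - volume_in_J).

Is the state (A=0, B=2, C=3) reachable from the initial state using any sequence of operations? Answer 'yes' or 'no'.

Answer: yes

Derivation:
BFS from (A=0, B=0, C=0):
  1. fill(C) -> (A=0 B=0 C=10)
  2. pour(C -> B) -> (A=0 B=6 C=4)
  3. pour(B -> A) -> (A=5 B=1 C=4)
  4. pour(A -> C) -> (A=0 B=1 C=9)
  5. pour(B -> A) -> (A=1 B=0 C=9)
  6. pour(C -> B) -> (A=1 B=6 C=3)
  7. pour(B -> A) -> (A=5 B=2 C=3)
  8. empty(A) -> (A=0 B=2 C=3)
Target reached → yes.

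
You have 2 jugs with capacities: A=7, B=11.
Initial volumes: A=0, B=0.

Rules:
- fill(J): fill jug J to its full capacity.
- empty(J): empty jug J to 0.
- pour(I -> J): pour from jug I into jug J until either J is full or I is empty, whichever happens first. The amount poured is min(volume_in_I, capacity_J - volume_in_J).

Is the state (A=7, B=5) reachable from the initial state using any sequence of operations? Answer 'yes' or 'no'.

Answer: yes

Derivation:
BFS from (A=0, B=0):
  1. fill(B) -> (A=0 B=11)
  2. pour(B -> A) -> (A=7 B=4)
  3. empty(A) -> (A=0 B=4)
  4. pour(B -> A) -> (A=4 B=0)
  5. fill(B) -> (A=4 B=11)
  6. pour(B -> A) -> (A=7 B=8)
  7. empty(A) -> (A=0 B=8)
  8. pour(B -> A) -> (A=7 B=1)
  9. empty(A) -> (A=0 B=1)
  10. pour(B -> A) -> (A=1 B=0)
  11. fill(B) -> (A=1 B=11)
  12. pour(B -> A) -> (A=7 B=5)
Target reached → yes.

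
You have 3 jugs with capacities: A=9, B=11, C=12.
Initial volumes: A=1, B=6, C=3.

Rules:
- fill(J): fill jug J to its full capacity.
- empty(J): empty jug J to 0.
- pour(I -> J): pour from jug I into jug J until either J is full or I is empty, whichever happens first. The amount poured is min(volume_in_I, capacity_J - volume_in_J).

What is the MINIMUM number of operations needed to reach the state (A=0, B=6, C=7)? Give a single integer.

Answer: 4

Derivation:
BFS from (A=1, B=6, C=3). One shortest path:
  1. pour(C -> A) -> (A=4 B=6 C=0)
  2. fill(C) -> (A=4 B=6 C=12)
  3. pour(C -> A) -> (A=9 B=6 C=7)
  4. empty(A) -> (A=0 B=6 C=7)
Reached target in 4 moves.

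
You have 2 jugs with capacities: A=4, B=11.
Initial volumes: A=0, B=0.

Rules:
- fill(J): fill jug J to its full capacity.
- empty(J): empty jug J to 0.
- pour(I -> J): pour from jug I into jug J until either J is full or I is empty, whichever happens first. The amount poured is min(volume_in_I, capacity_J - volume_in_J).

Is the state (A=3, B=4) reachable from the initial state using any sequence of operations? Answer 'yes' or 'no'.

BFS explored all 30 reachable states.
Reachable set includes: (0,0), (0,1), (0,2), (0,3), (0,4), (0,5), (0,6), (0,7), (0,8), (0,9), (0,10), (0,11) ...
Target (A=3, B=4) not in reachable set → no.

Answer: no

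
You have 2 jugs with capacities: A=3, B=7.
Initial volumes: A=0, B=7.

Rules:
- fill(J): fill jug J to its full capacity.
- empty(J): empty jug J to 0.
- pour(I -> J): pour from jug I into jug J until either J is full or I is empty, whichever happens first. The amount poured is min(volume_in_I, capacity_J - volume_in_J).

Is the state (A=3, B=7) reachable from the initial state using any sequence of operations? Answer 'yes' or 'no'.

BFS from (A=0, B=7):
  1. fill(A) -> (A=3 B=7)
Target reached → yes.

Answer: yes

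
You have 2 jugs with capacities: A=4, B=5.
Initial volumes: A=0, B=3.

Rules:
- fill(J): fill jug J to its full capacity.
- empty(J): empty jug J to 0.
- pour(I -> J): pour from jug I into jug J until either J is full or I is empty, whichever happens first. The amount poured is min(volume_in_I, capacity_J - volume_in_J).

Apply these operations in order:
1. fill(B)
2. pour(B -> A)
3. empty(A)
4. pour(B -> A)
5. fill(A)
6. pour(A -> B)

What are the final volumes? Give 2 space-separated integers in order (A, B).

Answer: 0 4

Derivation:
Step 1: fill(B) -> (A=0 B=5)
Step 2: pour(B -> A) -> (A=4 B=1)
Step 3: empty(A) -> (A=0 B=1)
Step 4: pour(B -> A) -> (A=1 B=0)
Step 5: fill(A) -> (A=4 B=0)
Step 6: pour(A -> B) -> (A=0 B=4)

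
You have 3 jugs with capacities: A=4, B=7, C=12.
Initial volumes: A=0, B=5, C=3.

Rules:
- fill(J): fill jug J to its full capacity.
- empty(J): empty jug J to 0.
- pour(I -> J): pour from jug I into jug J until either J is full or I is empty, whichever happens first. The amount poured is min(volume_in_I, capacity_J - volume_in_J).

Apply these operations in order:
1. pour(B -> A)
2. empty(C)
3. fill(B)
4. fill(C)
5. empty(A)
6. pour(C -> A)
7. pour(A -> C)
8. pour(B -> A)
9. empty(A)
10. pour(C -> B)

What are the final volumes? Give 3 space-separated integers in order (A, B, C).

Answer: 0 7 8

Derivation:
Step 1: pour(B -> A) -> (A=4 B=1 C=3)
Step 2: empty(C) -> (A=4 B=1 C=0)
Step 3: fill(B) -> (A=4 B=7 C=0)
Step 4: fill(C) -> (A=4 B=7 C=12)
Step 5: empty(A) -> (A=0 B=7 C=12)
Step 6: pour(C -> A) -> (A=4 B=7 C=8)
Step 7: pour(A -> C) -> (A=0 B=7 C=12)
Step 8: pour(B -> A) -> (A=4 B=3 C=12)
Step 9: empty(A) -> (A=0 B=3 C=12)
Step 10: pour(C -> B) -> (A=0 B=7 C=8)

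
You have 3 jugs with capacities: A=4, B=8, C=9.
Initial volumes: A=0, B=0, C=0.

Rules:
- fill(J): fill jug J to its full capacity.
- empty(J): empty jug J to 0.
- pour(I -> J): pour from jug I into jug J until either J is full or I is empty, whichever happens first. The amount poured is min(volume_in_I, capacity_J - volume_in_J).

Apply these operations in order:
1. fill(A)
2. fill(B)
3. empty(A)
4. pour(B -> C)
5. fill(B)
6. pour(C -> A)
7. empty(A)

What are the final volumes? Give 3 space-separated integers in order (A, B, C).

Answer: 0 8 4

Derivation:
Step 1: fill(A) -> (A=4 B=0 C=0)
Step 2: fill(B) -> (A=4 B=8 C=0)
Step 3: empty(A) -> (A=0 B=8 C=0)
Step 4: pour(B -> C) -> (A=0 B=0 C=8)
Step 5: fill(B) -> (A=0 B=8 C=8)
Step 6: pour(C -> A) -> (A=4 B=8 C=4)
Step 7: empty(A) -> (A=0 B=8 C=4)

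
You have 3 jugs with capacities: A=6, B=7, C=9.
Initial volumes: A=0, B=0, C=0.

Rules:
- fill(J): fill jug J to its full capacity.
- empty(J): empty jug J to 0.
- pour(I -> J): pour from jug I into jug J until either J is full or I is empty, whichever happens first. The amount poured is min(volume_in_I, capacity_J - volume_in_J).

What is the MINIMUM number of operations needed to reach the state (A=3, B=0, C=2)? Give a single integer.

Answer: 6

Derivation:
BFS from (A=0, B=0, C=0). One shortest path:
  1. fill(A) -> (A=6 B=0 C=0)
  2. pour(A -> C) -> (A=0 B=0 C=6)
  3. fill(A) -> (A=6 B=0 C=6)
  4. pour(A -> C) -> (A=3 B=0 C=9)
  5. pour(C -> B) -> (A=3 B=7 C=2)
  6. empty(B) -> (A=3 B=0 C=2)
Reached target in 6 moves.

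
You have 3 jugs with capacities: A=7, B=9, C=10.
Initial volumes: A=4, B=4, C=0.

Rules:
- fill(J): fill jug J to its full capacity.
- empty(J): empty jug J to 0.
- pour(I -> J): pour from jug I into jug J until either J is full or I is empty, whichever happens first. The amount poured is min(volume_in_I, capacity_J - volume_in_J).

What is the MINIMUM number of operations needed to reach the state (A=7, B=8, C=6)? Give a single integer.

Answer: 7

Derivation:
BFS from (A=4, B=4, C=0). One shortest path:
  1. fill(C) -> (A=4 B=4 C=10)
  2. pour(A -> B) -> (A=0 B=8 C=10)
  3. pour(C -> A) -> (A=7 B=8 C=3)
  4. empty(A) -> (A=0 B=8 C=3)
  5. pour(C -> A) -> (A=3 B=8 C=0)
  6. fill(C) -> (A=3 B=8 C=10)
  7. pour(C -> A) -> (A=7 B=8 C=6)
Reached target in 7 moves.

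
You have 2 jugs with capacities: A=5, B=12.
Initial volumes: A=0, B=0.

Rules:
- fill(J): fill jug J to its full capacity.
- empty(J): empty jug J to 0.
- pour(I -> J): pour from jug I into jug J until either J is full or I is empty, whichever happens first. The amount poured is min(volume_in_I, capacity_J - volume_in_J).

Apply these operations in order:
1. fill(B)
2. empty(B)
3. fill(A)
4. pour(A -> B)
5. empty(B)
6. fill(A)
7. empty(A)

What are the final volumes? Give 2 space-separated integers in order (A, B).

Step 1: fill(B) -> (A=0 B=12)
Step 2: empty(B) -> (A=0 B=0)
Step 3: fill(A) -> (A=5 B=0)
Step 4: pour(A -> B) -> (A=0 B=5)
Step 5: empty(B) -> (A=0 B=0)
Step 6: fill(A) -> (A=5 B=0)
Step 7: empty(A) -> (A=0 B=0)

Answer: 0 0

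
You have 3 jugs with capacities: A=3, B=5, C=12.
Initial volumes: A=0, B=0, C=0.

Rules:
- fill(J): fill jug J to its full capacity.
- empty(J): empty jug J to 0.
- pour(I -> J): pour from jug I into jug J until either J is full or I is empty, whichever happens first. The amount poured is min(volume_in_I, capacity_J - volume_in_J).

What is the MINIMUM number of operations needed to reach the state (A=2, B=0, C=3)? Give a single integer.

BFS from (A=0, B=0, C=0). One shortest path:
  1. fill(B) -> (A=0 B=5 C=0)
  2. pour(B -> A) -> (A=3 B=2 C=0)
  3. pour(A -> C) -> (A=0 B=2 C=3)
  4. pour(B -> A) -> (A=2 B=0 C=3)
Reached target in 4 moves.

Answer: 4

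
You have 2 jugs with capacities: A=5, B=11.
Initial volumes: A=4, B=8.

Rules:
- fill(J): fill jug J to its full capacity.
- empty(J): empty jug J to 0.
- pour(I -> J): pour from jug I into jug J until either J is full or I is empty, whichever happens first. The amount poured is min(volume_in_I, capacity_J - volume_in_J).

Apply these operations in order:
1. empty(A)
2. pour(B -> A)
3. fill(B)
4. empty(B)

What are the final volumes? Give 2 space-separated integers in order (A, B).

Answer: 5 0

Derivation:
Step 1: empty(A) -> (A=0 B=8)
Step 2: pour(B -> A) -> (A=5 B=3)
Step 3: fill(B) -> (A=5 B=11)
Step 4: empty(B) -> (A=5 B=0)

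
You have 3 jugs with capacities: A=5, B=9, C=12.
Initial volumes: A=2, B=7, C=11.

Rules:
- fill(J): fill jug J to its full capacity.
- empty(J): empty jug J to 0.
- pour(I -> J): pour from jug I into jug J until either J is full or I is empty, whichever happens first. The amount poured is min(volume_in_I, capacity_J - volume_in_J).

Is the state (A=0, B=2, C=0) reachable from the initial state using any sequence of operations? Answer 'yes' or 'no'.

Answer: yes

Derivation:
BFS from (A=2, B=7, C=11):
  1. empty(B) -> (A=2 B=0 C=11)
  2. empty(C) -> (A=2 B=0 C=0)
  3. pour(A -> B) -> (A=0 B=2 C=0)
Target reached → yes.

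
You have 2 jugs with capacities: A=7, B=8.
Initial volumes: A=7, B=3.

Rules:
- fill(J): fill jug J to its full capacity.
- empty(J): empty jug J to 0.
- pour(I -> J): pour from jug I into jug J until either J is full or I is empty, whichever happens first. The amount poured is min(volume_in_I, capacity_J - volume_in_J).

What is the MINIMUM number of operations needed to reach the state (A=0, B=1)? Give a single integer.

BFS from (A=7, B=3). One shortest path:
  1. empty(A) -> (A=0 B=3)
  2. fill(B) -> (A=0 B=8)
  3. pour(B -> A) -> (A=7 B=1)
  4. empty(A) -> (A=0 B=1)
Reached target in 4 moves.

Answer: 4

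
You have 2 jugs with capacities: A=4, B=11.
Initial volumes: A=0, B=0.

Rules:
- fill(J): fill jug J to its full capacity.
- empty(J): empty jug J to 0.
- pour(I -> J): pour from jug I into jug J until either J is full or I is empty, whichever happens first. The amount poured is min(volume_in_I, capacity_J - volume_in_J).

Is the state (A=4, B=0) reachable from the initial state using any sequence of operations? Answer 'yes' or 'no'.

Answer: yes

Derivation:
BFS from (A=0, B=0):
  1. fill(A) -> (A=4 B=0)
Target reached → yes.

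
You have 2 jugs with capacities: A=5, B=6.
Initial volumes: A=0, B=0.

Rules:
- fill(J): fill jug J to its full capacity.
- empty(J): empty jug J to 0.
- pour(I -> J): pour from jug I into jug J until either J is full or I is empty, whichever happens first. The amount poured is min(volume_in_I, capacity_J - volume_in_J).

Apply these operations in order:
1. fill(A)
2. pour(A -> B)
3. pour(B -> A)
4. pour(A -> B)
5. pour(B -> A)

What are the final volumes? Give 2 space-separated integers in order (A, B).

Answer: 5 0

Derivation:
Step 1: fill(A) -> (A=5 B=0)
Step 2: pour(A -> B) -> (A=0 B=5)
Step 3: pour(B -> A) -> (A=5 B=0)
Step 4: pour(A -> B) -> (A=0 B=5)
Step 5: pour(B -> A) -> (A=5 B=0)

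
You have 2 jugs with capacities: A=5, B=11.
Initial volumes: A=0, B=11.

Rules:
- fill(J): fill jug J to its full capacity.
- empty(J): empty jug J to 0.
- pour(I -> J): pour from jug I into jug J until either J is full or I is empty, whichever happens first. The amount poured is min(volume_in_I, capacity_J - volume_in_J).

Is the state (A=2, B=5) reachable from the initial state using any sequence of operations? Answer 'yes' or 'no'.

Answer: no

Derivation:
BFS explored all 32 reachable states.
Reachable set includes: (0,0), (0,1), (0,2), (0,3), (0,4), (0,5), (0,6), (0,7), (0,8), (0,9), (0,10), (0,11) ...
Target (A=2, B=5) not in reachable set → no.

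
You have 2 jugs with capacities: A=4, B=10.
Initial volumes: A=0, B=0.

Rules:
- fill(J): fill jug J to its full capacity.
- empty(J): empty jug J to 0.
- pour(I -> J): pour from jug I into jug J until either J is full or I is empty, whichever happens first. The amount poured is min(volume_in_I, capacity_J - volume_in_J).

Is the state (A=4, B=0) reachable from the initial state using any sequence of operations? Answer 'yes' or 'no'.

BFS from (A=0, B=0):
  1. fill(A) -> (A=4 B=0)
Target reached → yes.

Answer: yes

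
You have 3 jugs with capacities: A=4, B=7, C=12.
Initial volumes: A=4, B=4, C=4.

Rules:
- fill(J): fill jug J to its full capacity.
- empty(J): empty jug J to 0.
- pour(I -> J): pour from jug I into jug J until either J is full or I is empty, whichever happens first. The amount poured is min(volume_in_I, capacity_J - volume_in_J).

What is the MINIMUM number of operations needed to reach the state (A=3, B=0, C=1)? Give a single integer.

BFS from (A=4, B=4, C=4). One shortest path:
  1. empty(A) -> (A=0 B=4 C=4)
  2. pour(C -> B) -> (A=0 B=7 C=1)
  3. pour(B -> A) -> (A=4 B=3 C=1)
  4. empty(A) -> (A=0 B=3 C=1)
  5. pour(B -> A) -> (A=3 B=0 C=1)
Reached target in 5 moves.

Answer: 5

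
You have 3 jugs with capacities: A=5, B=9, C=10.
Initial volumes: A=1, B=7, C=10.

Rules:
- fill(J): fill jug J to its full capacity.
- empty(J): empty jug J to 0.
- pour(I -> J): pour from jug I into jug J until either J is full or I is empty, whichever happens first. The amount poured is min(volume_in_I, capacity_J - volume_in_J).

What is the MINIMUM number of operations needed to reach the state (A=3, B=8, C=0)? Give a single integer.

Answer: 7

Derivation:
BFS from (A=1, B=7, C=10). One shortest path:
  1. fill(A) -> (A=5 B=7 C=10)
  2. empty(C) -> (A=5 B=7 C=0)
  3. pour(A -> B) -> (A=3 B=9 C=0)
  4. pour(B -> C) -> (A=3 B=0 C=9)
  5. fill(B) -> (A=3 B=9 C=9)
  6. pour(B -> C) -> (A=3 B=8 C=10)
  7. empty(C) -> (A=3 B=8 C=0)
Reached target in 7 moves.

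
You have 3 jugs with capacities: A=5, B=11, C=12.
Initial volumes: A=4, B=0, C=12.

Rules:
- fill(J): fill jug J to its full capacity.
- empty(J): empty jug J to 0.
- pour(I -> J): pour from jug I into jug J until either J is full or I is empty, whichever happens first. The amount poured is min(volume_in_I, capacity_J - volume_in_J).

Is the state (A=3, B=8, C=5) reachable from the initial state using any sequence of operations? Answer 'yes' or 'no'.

BFS explored all 496 reachable states.
Reachable set includes: (0,0,0), (0,0,1), (0,0,2), (0,0,3), (0,0,4), (0,0,5), (0,0,6), (0,0,7), (0,0,8), (0,0,9), (0,0,10), (0,0,11) ...
Target (A=3, B=8, C=5) not in reachable set → no.

Answer: no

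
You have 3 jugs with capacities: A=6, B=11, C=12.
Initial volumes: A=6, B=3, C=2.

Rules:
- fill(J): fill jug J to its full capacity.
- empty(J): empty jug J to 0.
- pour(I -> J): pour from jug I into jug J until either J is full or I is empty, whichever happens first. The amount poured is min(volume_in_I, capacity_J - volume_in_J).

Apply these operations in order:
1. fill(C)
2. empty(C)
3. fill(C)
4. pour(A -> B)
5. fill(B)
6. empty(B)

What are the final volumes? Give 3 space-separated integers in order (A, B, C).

Step 1: fill(C) -> (A=6 B=3 C=12)
Step 2: empty(C) -> (A=6 B=3 C=0)
Step 3: fill(C) -> (A=6 B=3 C=12)
Step 4: pour(A -> B) -> (A=0 B=9 C=12)
Step 5: fill(B) -> (A=0 B=11 C=12)
Step 6: empty(B) -> (A=0 B=0 C=12)

Answer: 0 0 12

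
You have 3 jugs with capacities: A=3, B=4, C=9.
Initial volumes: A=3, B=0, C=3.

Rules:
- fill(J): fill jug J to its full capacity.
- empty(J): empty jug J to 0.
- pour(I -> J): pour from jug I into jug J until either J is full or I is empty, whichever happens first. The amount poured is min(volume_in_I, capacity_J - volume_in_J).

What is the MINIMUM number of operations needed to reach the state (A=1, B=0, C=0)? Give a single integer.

Answer: 4

Derivation:
BFS from (A=3, B=0, C=3). One shortest path:
  1. fill(B) -> (A=3 B=4 C=3)
  2. pour(B -> C) -> (A=3 B=0 C=7)
  3. pour(A -> C) -> (A=1 B=0 C=9)
  4. empty(C) -> (A=1 B=0 C=0)
Reached target in 4 moves.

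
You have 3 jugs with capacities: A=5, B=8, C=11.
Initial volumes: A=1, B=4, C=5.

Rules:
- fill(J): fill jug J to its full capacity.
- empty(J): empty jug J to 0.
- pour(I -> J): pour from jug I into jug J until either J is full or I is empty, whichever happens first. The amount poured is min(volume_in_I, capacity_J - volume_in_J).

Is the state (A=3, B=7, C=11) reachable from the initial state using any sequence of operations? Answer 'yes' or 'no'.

BFS from (A=1, B=4, C=5):
  1. empty(A) -> (A=0 B=4 C=5)
  2. fill(B) -> (A=0 B=8 C=5)
  3. pour(B -> A) -> (A=5 B=3 C=5)
  4. pour(A -> C) -> (A=0 B=3 C=10)
  5. pour(B -> A) -> (A=3 B=0 C=10)
  6. fill(B) -> (A=3 B=8 C=10)
  7. pour(B -> C) -> (A=3 B=7 C=11)
Target reached → yes.

Answer: yes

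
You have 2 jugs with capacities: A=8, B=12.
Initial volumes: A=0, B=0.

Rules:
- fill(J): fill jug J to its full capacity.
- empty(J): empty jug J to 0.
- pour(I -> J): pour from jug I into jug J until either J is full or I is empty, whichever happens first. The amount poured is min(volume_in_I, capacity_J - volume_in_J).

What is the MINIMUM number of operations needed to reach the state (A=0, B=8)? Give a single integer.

BFS from (A=0, B=0). One shortest path:
  1. fill(A) -> (A=8 B=0)
  2. pour(A -> B) -> (A=0 B=8)
Reached target in 2 moves.

Answer: 2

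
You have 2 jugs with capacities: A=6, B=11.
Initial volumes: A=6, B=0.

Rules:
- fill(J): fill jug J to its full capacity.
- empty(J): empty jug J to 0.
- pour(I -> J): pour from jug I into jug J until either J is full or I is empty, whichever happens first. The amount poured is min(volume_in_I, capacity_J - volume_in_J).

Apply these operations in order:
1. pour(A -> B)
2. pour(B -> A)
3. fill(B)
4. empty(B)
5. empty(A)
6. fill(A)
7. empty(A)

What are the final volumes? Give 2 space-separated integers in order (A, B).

Step 1: pour(A -> B) -> (A=0 B=6)
Step 2: pour(B -> A) -> (A=6 B=0)
Step 3: fill(B) -> (A=6 B=11)
Step 4: empty(B) -> (A=6 B=0)
Step 5: empty(A) -> (A=0 B=0)
Step 6: fill(A) -> (A=6 B=0)
Step 7: empty(A) -> (A=0 B=0)

Answer: 0 0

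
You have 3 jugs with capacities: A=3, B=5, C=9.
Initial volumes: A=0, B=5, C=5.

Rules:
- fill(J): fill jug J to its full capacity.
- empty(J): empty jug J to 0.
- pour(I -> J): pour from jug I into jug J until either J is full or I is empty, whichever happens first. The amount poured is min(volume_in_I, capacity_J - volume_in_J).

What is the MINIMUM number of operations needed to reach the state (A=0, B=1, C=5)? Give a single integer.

Answer: 6

Derivation:
BFS from (A=0, B=5, C=5). One shortest path:
  1. pour(B -> C) -> (A=0 B=1 C=9)
  2. empty(C) -> (A=0 B=1 C=0)
  3. pour(B -> A) -> (A=1 B=0 C=0)
  4. fill(B) -> (A=1 B=5 C=0)
  5. pour(B -> C) -> (A=1 B=0 C=5)
  6. pour(A -> B) -> (A=0 B=1 C=5)
Reached target in 6 moves.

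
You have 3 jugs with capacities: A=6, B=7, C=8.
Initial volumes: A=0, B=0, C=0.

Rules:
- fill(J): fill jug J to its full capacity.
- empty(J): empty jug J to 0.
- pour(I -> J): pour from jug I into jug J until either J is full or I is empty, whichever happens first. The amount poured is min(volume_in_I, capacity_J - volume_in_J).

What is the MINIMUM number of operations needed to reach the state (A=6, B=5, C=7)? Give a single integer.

Answer: 7

Derivation:
BFS from (A=0, B=0, C=0). One shortest path:
  1. fill(A) -> (A=6 B=0 C=0)
  2. pour(A -> B) -> (A=0 B=6 C=0)
  3. fill(A) -> (A=6 B=6 C=0)
  4. pour(A -> B) -> (A=5 B=7 C=0)
  5. pour(B -> C) -> (A=5 B=0 C=7)
  6. pour(A -> B) -> (A=0 B=5 C=7)
  7. fill(A) -> (A=6 B=5 C=7)
Reached target in 7 moves.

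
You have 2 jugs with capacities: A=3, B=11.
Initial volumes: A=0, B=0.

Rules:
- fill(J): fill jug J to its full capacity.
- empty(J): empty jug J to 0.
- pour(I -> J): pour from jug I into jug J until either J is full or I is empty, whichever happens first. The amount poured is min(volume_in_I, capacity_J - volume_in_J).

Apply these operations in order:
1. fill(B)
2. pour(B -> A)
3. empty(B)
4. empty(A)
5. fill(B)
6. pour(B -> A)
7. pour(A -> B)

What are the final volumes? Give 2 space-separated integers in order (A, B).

Step 1: fill(B) -> (A=0 B=11)
Step 2: pour(B -> A) -> (A=3 B=8)
Step 3: empty(B) -> (A=3 B=0)
Step 4: empty(A) -> (A=0 B=0)
Step 5: fill(B) -> (A=0 B=11)
Step 6: pour(B -> A) -> (A=3 B=8)
Step 7: pour(A -> B) -> (A=0 B=11)

Answer: 0 11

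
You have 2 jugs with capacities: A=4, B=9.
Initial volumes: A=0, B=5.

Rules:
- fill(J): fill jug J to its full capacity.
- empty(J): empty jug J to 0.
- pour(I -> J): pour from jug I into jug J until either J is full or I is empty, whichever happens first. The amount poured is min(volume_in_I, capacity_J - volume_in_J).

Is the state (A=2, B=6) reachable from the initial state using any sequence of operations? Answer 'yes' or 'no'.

BFS explored all 26 reachable states.
Reachable set includes: (0,0), (0,1), (0,2), (0,3), (0,4), (0,5), (0,6), (0,7), (0,8), (0,9), (1,0), (1,9) ...
Target (A=2, B=6) not in reachable set → no.

Answer: no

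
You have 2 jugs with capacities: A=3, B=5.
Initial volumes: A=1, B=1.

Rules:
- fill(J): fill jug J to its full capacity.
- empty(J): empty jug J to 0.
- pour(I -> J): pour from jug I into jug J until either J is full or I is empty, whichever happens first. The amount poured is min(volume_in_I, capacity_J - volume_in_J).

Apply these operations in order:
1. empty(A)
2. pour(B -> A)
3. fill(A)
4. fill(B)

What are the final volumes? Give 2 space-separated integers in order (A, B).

Step 1: empty(A) -> (A=0 B=1)
Step 2: pour(B -> A) -> (A=1 B=0)
Step 3: fill(A) -> (A=3 B=0)
Step 4: fill(B) -> (A=3 B=5)

Answer: 3 5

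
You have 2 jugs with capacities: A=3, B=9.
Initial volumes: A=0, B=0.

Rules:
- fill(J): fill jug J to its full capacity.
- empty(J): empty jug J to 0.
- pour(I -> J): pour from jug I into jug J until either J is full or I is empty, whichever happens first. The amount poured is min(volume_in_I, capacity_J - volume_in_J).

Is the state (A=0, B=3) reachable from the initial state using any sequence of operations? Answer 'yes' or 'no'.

Answer: yes

Derivation:
BFS from (A=0, B=0):
  1. fill(A) -> (A=3 B=0)
  2. pour(A -> B) -> (A=0 B=3)
Target reached → yes.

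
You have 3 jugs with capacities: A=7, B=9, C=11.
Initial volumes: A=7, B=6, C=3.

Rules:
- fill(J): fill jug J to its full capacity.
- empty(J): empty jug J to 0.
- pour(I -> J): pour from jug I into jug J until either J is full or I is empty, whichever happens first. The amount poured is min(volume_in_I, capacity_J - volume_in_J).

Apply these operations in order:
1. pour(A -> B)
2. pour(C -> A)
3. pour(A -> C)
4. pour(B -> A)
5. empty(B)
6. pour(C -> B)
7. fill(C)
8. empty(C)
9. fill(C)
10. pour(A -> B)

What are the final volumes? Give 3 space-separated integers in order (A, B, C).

Step 1: pour(A -> B) -> (A=4 B=9 C=3)
Step 2: pour(C -> A) -> (A=7 B=9 C=0)
Step 3: pour(A -> C) -> (A=0 B=9 C=7)
Step 4: pour(B -> A) -> (A=7 B=2 C=7)
Step 5: empty(B) -> (A=7 B=0 C=7)
Step 6: pour(C -> B) -> (A=7 B=7 C=0)
Step 7: fill(C) -> (A=7 B=7 C=11)
Step 8: empty(C) -> (A=7 B=7 C=0)
Step 9: fill(C) -> (A=7 B=7 C=11)
Step 10: pour(A -> B) -> (A=5 B=9 C=11)

Answer: 5 9 11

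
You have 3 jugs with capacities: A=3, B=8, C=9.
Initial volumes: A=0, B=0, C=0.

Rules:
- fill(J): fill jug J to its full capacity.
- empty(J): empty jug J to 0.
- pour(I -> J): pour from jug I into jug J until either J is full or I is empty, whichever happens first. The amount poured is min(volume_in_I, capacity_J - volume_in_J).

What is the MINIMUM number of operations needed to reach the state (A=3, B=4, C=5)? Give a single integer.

Answer: 8

Derivation:
BFS from (A=0, B=0, C=0). One shortest path:
  1. fill(C) -> (A=0 B=0 C=9)
  2. pour(C -> B) -> (A=0 B=8 C=1)
  3. pour(C -> A) -> (A=1 B=8 C=0)
  4. pour(B -> C) -> (A=1 B=0 C=8)
  5. pour(A -> B) -> (A=0 B=1 C=8)
  6. fill(A) -> (A=3 B=1 C=8)
  7. pour(A -> B) -> (A=0 B=4 C=8)
  8. pour(C -> A) -> (A=3 B=4 C=5)
Reached target in 8 moves.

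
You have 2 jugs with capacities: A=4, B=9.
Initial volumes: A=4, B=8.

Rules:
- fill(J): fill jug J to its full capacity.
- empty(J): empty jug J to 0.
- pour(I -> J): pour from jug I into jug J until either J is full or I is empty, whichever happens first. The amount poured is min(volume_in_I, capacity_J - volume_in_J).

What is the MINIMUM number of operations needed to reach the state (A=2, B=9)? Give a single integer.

BFS from (A=4, B=8). One shortest path:
  1. pour(A -> B) -> (A=3 B=9)
  2. empty(B) -> (A=3 B=0)
  3. pour(A -> B) -> (A=0 B=3)
  4. fill(A) -> (A=4 B=3)
  5. pour(A -> B) -> (A=0 B=7)
  6. fill(A) -> (A=4 B=7)
  7. pour(A -> B) -> (A=2 B=9)
Reached target in 7 moves.

Answer: 7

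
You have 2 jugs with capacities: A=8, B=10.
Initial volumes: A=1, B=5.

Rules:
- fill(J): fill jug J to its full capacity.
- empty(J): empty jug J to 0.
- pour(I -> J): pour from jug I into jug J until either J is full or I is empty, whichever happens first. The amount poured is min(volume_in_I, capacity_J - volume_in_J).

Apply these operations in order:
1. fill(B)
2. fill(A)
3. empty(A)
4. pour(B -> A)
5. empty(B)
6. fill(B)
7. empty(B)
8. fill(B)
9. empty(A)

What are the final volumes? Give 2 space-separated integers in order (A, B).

Answer: 0 10

Derivation:
Step 1: fill(B) -> (A=1 B=10)
Step 2: fill(A) -> (A=8 B=10)
Step 3: empty(A) -> (A=0 B=10)
Step 4: pour(B -> A) -> (A=8 B=2)
Step 5: empty(B) -> (A=8 B=0)
Step 6: fill(B) -> (A=8 B=10)
Step 7: empty(B) -> (A=8 B=0)
Step 8: fill(B) -> (A=8 B=10)
Step 9: empty(A) -> (A=0 B=10)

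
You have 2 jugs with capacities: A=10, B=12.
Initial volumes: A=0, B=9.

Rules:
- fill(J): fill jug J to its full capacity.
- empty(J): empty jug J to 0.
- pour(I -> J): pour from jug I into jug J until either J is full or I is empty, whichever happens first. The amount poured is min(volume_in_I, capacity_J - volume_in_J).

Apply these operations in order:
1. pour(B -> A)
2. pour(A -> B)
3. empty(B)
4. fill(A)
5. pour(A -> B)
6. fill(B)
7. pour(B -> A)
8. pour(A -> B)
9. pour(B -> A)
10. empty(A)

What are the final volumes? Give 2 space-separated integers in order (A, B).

Answer: 0 2

Derivation:
Step 1: pour(B -> A) -> (A=9 B=0)
Step 2: pour(A -> B) -> (A=0 B=9)
Step 3: empty(B) -> (A=0 B=0)
Step 4: fill(A) -> (A=10 B=0)
Step 5: pour(A -> B) -> (A=0 B=10)
Step 6: fill(B) -> (A=0 B=12)
Step 7: pour(B -> A) -> (A=10 B=2)
Step 8: pour(A -> B) -> (A=0 B=12)
Step 9: pour(B -> A) -> (A=10 B=2)
Step 10: empty(A) -> (A=0 B=2)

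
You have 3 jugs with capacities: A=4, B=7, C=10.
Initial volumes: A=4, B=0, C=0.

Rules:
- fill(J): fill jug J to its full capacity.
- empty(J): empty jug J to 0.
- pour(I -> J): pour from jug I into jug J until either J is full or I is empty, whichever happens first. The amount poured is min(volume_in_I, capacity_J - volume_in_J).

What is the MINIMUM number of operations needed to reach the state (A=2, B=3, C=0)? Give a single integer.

BFS from (A=4, B=0, C=0). One shortest path:
  1. fill(B) -> (A=4 B=7 C=0)
  2. pour(A -> C) -> (A=0 B=7 C=4)
  3. fill(A) -> (A=4 B=7 C=4)
  4. pour(A -> C) -> (A=0 B=7 C=8)
  5. pour(B -> A) -> (A=4 B=3 C=8)
  6. pour(A -> C) -> (A=2 B=3 C=10)
  7. empty(C) -> (A=2 B=3 C=0)
Reached target in 7 moves.

Answer: 7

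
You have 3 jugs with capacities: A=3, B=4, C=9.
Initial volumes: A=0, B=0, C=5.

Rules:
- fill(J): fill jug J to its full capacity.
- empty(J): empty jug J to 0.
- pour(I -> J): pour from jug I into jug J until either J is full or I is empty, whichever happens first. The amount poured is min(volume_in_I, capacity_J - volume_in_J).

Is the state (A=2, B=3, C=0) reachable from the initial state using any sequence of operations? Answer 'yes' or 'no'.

BFS from (A=0, B=0, C=5):
  1. pour(C -> A) -> (A=3 B=0 C=2)
  2. pour(A -> B) -> (A=0 B=3 C=2)
  3. pour(C -> A) -> (A=2 B=3 C=0)
Target reached → yes.

Answer: yes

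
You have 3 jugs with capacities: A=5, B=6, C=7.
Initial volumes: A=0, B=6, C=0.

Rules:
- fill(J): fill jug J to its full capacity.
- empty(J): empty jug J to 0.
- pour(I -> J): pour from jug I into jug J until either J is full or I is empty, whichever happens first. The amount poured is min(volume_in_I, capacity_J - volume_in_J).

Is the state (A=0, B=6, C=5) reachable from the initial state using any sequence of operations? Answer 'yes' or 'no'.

Answer: yes

Derivation:
BFS from (A=0, B=6, C=0):
  1. fill(A) -> (A=5 B=6 C=0)
  2. pour(A -> C) -> (A=0 B=6 C=5)
Target reached → yes.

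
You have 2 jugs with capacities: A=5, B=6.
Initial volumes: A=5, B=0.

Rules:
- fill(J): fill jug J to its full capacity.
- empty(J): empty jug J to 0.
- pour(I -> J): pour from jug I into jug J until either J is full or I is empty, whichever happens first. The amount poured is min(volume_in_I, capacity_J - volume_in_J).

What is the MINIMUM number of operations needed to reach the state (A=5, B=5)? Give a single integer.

Answer: 2

Derivation:
BFS from (A=5, B=0). One shortest path:
  1. pour(A -> B) -> (A=0 B=5)
  2. fill(A) -> (A=5 B=5)
Reached target in 2 moves.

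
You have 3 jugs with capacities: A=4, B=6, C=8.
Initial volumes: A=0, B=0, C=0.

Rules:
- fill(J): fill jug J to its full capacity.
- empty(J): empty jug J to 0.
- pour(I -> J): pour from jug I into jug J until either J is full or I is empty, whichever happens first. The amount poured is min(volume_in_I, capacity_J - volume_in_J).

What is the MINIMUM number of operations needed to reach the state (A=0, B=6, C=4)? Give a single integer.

Answer: 3

Derivation:
BFS from (A=0, B=0, C=0). One shortest path:
  1. fill(A) -> (A=4 B=0 C=0)
  2. fill(B) -> (A=4 B=6 C=0)
  3. pour(A -> C) -> (A=0 B=6 C=4)
Reached target in 3 moves.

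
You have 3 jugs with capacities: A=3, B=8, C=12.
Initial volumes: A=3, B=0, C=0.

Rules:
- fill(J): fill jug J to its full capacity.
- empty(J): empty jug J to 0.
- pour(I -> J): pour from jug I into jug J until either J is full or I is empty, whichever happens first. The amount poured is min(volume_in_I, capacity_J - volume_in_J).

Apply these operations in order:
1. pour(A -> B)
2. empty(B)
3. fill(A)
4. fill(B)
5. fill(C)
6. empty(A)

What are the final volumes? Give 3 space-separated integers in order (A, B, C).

Answer: 0 8 12

Derivation:
Step 1: pour(A -> B) -> (A=0 B=3 C=0)
Step 2: empty(B) -> (A=0 B=0 C=0)
Step 3: fill(A) -> (A=3 B=0 C=0)
Step 4: fill(B) -> (A=3 B=8 C=0)
Step 5: fill(C) -> (A=3 B=8 C=12)
Step 6: empty(A) -> (A=0 B=8 C=12)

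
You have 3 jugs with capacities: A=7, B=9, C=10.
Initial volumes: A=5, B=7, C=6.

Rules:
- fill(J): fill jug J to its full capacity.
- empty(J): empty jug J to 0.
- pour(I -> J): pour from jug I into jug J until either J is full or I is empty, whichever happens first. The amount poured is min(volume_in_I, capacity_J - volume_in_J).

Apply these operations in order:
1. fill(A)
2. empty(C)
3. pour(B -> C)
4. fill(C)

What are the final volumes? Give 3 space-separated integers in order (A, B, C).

Step 1: fill(A) -> (A=7 B=7 C=6)
Step 2: empty(C) -> (A=7 B=7 C=0)
Step 3: pour(B -> C) -> (A=7 B=0 C=7)
Step 4: fill(C) -> (A=7 B=0 C=10)

Answer: 7 0 10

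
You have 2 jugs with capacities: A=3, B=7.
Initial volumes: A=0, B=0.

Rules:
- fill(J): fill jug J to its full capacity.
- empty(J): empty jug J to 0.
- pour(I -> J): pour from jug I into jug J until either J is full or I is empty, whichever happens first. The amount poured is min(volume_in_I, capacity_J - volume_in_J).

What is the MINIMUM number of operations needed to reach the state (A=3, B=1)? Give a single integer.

Answer: 4

Derivation:
BFS from (A=0, B=0). One shortest path:
  1. fill(B) -> (A=0 B=7)
  2. pour(B -> A) -> (A=3 B=4)
  3. empty(A) -> (A=0 B=4)
  4. pour(B -> A) -> (A=3 B=1)
Reached target in 4 moves.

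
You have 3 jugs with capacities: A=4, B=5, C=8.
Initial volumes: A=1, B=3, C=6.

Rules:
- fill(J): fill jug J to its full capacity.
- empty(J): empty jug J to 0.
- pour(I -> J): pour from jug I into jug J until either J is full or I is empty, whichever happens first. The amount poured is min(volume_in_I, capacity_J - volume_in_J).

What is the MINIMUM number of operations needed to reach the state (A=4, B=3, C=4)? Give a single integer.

Answer: 3

Derivation:
BFS from (A=1, B=3, C=6). One shortest path:
  1. empty(A) -> (A=0 B=3 C=6)
  2. fill(C) -> (A=0 B=3 C=8)
  3. pour(C -> A) -> (A=4 B=3 C=4)
Reached target in 3 moves.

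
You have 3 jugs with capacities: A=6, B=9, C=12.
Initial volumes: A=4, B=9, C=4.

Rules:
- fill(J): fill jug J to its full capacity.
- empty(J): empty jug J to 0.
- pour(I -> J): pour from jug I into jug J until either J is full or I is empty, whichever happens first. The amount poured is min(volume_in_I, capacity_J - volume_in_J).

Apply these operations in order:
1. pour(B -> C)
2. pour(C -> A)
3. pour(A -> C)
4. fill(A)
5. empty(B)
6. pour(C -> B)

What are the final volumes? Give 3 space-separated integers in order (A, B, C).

Answer: 6 9 3

Derivation:
Step 1: pour(B -> C) -> (A=4 B=1 C=12)
Step 2: pour(C -> A) -> (A=6 B=1 C=10)
Step 3: pour(A -> C) -> (A=4 B=1 C=12)
Step 4: fill(A) -> (A=6 B=1 C=12)
Step 5: empty(B) -> (A=6 B=0 C=12)
Step 6: pour(C -> B) -> (A=6 B=9 C=3)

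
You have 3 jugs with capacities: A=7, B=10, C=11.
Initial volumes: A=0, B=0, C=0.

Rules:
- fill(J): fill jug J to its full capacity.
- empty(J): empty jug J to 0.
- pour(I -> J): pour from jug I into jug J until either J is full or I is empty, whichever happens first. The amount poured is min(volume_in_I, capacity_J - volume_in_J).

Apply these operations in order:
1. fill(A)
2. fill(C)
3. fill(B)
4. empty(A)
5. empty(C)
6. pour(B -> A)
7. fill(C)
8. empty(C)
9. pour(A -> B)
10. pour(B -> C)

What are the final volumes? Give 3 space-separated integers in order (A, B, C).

Answer: 0 0 10

Derivation:
Step 1: fill(A) -> (A=7 B=0 C=0)
Step 2: fill(C) -> (A=7 B=0 C=11)
Step 3: fill(B) -> (A=7 B=10 C=11)
Step 4: empty(A) -> (A=0 B=10 C=11)
Step 5: empty(C) -> (A=0 B=10 C=0)
Step 6: pour(B -> A) -> (A=7 B=3 C=0)
Step 7: fill(C) -> (A=7 B=3 C=11)
Step 8: empty(C) -> (A=7 B=3 C=0)
Step 9: pour(A -> B) -> (A=0 B=10 C=0)
Step 10: pour(B -> C) -> (A=0 B=0 C=10)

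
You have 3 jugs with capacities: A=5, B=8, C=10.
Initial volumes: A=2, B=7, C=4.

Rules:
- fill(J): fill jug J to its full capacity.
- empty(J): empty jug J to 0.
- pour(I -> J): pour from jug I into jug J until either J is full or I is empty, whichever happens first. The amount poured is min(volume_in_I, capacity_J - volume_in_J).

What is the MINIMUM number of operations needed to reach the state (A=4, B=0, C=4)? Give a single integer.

BFS from (A=2, B=7, C=4). One shortest path:
  1. fill(A) -> (A=5 B=7 C=4)
  2. pour(A -> B) -> (A=4 B=8 C=4)
  3. empty(B) -> (A=4 B=0 C=4)
Reached target in 3 moves.

Answer: 3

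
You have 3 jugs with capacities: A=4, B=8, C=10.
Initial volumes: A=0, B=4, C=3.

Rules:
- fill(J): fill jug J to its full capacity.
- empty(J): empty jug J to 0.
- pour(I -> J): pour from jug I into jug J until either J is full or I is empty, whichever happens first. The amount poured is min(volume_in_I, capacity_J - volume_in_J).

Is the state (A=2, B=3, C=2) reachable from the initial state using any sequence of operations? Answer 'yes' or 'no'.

BFS explored all 230 reachable states.
Reachable set includes: (0,0,0), (0,0,1), (0,0,2), (0,0,3), (0,0,4), (0,0,5), (0,0,6), (0,0,7), (0,0,8), (0,0,9), (0,0,10), (0,1,0) ...
Target (A=2, B=3, C=2) not in reachable set → no.

Answer: no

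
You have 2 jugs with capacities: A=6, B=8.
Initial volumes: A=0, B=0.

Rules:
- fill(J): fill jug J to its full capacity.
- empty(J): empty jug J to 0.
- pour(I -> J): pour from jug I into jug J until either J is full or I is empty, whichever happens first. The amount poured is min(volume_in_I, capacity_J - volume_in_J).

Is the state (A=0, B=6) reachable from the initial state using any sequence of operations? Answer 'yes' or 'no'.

BFS from (A=0, B=0):
  1. fill(A) -> (A=6 B=0)
  2. pour(A -> B) -> (A=0 B=6)
Target reached → yes.

Answer: yes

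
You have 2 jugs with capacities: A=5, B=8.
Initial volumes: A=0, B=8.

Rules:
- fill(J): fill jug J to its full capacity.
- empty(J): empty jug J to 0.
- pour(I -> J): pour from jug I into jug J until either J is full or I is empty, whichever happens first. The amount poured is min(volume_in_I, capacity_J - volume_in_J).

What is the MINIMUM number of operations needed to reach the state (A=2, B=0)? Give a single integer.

Answer: 6

Derivation:
BFS from (A=0, B=8). One shortest path:
  1. fill(A) -> (A=5 B=8)
  2. empty(B) -> (A=5 B=0)
  3. pour(A -> B) -> (A=0 B=5)
  4. fill(A) -> (A=5 B=5)
  5. pour(A -> B) -> (A=2 B=8)
  6. empty(B) -> (A=2 B=0)
Reached target in 6 moves.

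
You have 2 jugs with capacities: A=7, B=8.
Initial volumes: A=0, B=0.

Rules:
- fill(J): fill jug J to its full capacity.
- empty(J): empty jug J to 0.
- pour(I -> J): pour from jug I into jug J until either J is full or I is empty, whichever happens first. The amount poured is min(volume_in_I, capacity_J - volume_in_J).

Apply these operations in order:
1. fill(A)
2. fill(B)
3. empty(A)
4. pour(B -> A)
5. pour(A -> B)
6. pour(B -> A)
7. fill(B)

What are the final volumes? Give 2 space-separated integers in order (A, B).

Step 1: fill(A) -> (A=7 B=0)
Step 2: fill(B) -> (A=7 B=8)
Step 3: empty(A) -> (A=0 B=8)
Step 4: pour(B -> A) -> (A=7 B=1)
Step 5: pour(A -> B) -> (A=0 B=8)
Step 6: pour(B -> A) -> (A=7 B=1)
Step 7: fill(B) -> (A=7 B=8)

Answer: 7 8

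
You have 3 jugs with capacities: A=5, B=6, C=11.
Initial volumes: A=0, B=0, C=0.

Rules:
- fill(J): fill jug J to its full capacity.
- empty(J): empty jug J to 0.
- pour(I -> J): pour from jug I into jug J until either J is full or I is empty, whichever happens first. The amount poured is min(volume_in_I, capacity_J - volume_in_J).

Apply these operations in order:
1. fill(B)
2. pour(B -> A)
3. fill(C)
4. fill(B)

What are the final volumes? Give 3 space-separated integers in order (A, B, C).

Step 1: fill(B) -> (A=0 B=6 C=0)
Step 2: pour(B -> A) -> (A=5 B=1 C=0)
Step 3: fill(C) -> (A=5 B=1 C=11)
Step 4: fill(B) -> (A=5 B=6 C=11)

Answer: 5 6 11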